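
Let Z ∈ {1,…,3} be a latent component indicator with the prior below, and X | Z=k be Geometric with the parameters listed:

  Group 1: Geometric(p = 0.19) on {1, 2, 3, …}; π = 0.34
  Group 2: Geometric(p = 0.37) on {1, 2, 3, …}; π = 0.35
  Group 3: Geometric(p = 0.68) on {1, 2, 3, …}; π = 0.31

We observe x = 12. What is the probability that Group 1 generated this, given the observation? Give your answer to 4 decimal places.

0.8878

Posterior ∝ prior × likelihood, so P(k | x) ∝ w_k f_k(x); normalise over all components.
Geometric probabilities:
  L_1 = 0.19·(1−0.19)^11 = 0.19·0.0984771 = 0.0187106
  L_2 = 0.37·(1−0.37)^11 = 0.37·0.00620506 = 0.00229587
  L_3 = 0.68·(1−0.68)^11 = 0.68·3.60288e-06 = 2.44996e-06
Unnormalised posteriors:
  w_1·L_1 = 0.34 × 0.0187106 = 0.00636162
  w_2·L_2 = 0.35 × 0.00229587 = 0.000803555
  w_3·L_3 = 0.31 × 2.44996e-06 = 7.59487e-07
Evidence: 0.00636162 + 0.000803555 + 7.59487e-07 = 0.00716593
Responsibility of Group 1: 0.00636162 / 0.00716593 ≈ 0.8878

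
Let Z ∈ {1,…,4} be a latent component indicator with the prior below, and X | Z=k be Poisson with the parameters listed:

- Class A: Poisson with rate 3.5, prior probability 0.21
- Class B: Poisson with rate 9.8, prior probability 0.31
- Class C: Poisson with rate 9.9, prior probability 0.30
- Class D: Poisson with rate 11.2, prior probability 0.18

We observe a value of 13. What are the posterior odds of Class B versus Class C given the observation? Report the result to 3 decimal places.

The posterior odds equal the prior odds times the likelihood ratio: (w_i/w_j)·(f_i(x)/f_j(x)).
Component likelihoods at x = 13:
  f_A = e^(−3.5)·3.5^13/13! = 5.73553e-05
  f_B = e^(−9.8)·9.8^13/13! = 0.0684814
  f_C = e^(−9.9)·9.9^13/13! = 0.0707069
  f_D = e^(−11.2)·11.2^13/13! = 0.0958199
0.0212292 / 0.0212121 ≈ 1.001

1.001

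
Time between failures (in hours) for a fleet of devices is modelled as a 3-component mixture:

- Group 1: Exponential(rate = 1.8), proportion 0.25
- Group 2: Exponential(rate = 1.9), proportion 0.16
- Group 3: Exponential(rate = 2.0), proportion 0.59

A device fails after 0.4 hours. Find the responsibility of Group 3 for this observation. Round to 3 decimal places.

By Bayes' theorem, P(k | x) = π_k f_k(x) / Σ_j π_j f_j(x).
Component likelihoods at x = 0.4 hours:
  L_1 = 1.8·e^(−1.8·0.4) = 1.8·e^(−0.7200) = 0.876154
  L_2 = 1.9·e^(−1.9·0.4) = 1.9·e^(−0.7600) = 0.888566
  L_3 = 2.0·e^(−2.0·0.4) = 2.0·e^(−0.8000) = 0.898658
Weight by the priors:
  π_1·L_1 = 0.25 × 0.876154 = 0.219039
  π_2·L_2 = 0.16 × 0.888566 = 0.142171
  π_3·L_3 = 0.59 × 0.898658 = 0.530208
Normaliser: 0.219039 + 0.142171 + 0.530208 = 0.891417
P(Group 3 | x) = 0.530208 / 0.891417 ≈ 0.595

0.595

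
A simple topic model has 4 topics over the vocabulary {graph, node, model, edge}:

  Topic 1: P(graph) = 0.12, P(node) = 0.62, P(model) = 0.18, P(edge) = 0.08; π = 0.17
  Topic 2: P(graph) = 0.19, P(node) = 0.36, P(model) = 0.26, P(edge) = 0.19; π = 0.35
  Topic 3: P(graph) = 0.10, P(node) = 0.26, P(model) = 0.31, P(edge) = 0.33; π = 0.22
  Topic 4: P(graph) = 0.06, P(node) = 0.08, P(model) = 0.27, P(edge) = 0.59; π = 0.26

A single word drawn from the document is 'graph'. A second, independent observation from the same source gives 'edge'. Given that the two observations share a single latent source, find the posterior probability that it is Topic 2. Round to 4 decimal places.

0.4111

Apply Bayes' rule: the posterior for each component is proportional to its prior times its likelihood at x.
Since both observations come from the same component, the likelihood for component k is f_k(x₁)·f_k(x₂).
  p_1 = [0.12] × [0.08] = 0.0096
  p_2 = [0.19] × [0.19] = 0.0361
  p_3 = [0.1] × [0.33] = 0.033
  p_4 = [0.06] × [0.59] = 0.0354
Unnormalised posteriors:
  π_1·p_1 = 0.17 × 0.0096 = 0.001632
  π_2·p_2 = 0.35 × 0.0361 = 0.012635
  π_3·p_3 = 0.22 × 0.033 = 0.00726
  π_4·p_4 = 0.26 × 0.0354 = 0.009204
Normaliser: 0.001632 + 0.012635 + 0.00726 + 0.009204 = 0.030731
Responsibility of Topic 2: 0.012635 / 0.030731 ≈ 0.4111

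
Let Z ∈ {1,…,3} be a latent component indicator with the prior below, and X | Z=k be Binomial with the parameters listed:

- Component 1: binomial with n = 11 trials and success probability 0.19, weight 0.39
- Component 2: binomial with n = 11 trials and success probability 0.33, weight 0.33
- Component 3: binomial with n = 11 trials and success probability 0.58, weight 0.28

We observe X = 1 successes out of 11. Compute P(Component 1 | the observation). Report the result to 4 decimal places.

0.8174

Apply Bayes' rule: the posterior for each component is proportional to its prior times its likelihood at x.
Component likelihoods at x = 1 successes out of 11:
  L_1 = 0.254095
  L_2 = 0.066169
  L_3 = 0.00108972
Multiply by the mixture weights:
  π_1·L_1 = 0.39 × 0.254095 = 0.0990971
  π_2·L_2 = 0.33 × 0.066169 = 0.0218358
  π_3·L_3 = 0.28 × 0.00108972 = 0.000305121
Marginal: 0.0990971 + 0.0218358 + 0.000305121 = 0.121238
Responsibility of Component 1: 0.0990971 / 0.121238 ≈ 0.8174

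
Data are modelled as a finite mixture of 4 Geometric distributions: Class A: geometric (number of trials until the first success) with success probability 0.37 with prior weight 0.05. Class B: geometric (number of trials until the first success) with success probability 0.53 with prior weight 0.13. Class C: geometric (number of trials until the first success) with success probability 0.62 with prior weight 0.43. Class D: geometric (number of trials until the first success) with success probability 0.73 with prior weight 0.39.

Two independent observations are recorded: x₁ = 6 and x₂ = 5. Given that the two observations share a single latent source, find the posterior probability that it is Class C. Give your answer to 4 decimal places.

0.1545

Apply Bayes' rule: the posterior for each component is proportional to its prior times its likelihood at x.
Since both observations come from the same component, the likelihood for component k is f_k(x₁)·f_k(x₂).
  L_A = [0.37·(1−0.37)^5 = 0.37·0.0992437 = 0.0367202] × [0.058286] = 0.00214027
  L_B = [0.53·(1−0.53)^5 = 0.53·0.0229345 = 0.0121553] × [0.0258623] = 0.000314364
  L_C = [0.62·(1−0.62)^5 = 0.62·0.00792352 = 0.00491258] × [0.0129278] = 6.35091e-05
  L_D = [0.73·(1−0.73)^5 = 0.73·0.00143489 = 0.00104747] × [0.00387952] = 4.06368e-06
Unnormalised posteriors:
  w_A·L_A = 0.05 × 0.00214027 = 0.000107013
  w_B·L_B = 0.13 × 0.000314364 = 4.08673e-05
  w_C·L_C = 0.43 × 6.35091e-05 = 2.73089e-05
  w_D·L_D = 0.39 × 4.06368e-06 = 1.58484e-06
Normaliser: 0.000107013 + 4.08673e-05 + 2.73089e-05 + 1.58484e-06 = 0.000176774
P(Class C | x₁, x₂) = 2.73089e-05 / 0.000176774 ≈ 0.1545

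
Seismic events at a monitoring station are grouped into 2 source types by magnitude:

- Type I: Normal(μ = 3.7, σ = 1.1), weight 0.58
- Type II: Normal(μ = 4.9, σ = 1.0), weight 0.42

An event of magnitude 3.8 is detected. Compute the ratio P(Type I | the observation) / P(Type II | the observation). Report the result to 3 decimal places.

The posterior odds equal the prior odds times the likelihood ratio: (P(Z=i)/P(Z=j))·(f_i(x)/f_j(x)).
Component likelihoods at x = 3.8:
  p_I = 0.361179
  p_II = 0.217852
Posterior odds = (P(Z=I)·p_I) / (P(Z=II)·p_II) = (0.58·0.361179) / (0.42·0.217852) = 0.209484 / 0.0914979 ≈ 2.289

2.289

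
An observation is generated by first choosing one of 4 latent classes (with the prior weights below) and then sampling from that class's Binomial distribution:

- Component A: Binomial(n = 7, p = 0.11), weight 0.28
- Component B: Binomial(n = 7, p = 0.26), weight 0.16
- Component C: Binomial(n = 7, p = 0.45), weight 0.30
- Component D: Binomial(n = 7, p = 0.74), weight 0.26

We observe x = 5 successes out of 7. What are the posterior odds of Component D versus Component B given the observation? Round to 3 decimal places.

Since P(k|x) ∝ w_k f_k(x), the posterior odds are w_i f_i(x) / (w_j f_j(x)).
Component likelihoods at x = 5 successes out of 7:
  L_A = 0.000267894
  L_B = 0.0136631
  L_C = 0.117221
  L_D = 0.31501
Posterior odds = (w_D·L_D) / (w_B·L_B) = (0.26·0.31501) / (0.16·0.0136631) = 0.0819026 / 0.0021861 ≈ 37.465

37.465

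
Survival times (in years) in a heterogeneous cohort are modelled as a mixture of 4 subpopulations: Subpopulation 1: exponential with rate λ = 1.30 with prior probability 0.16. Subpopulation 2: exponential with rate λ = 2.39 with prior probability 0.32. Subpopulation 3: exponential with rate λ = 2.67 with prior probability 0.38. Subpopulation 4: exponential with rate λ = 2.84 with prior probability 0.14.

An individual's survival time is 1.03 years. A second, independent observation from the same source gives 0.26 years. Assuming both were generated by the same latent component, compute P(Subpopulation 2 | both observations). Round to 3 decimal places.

0.335

Apply Bayes' rule: the posterior for each component is proportional to its prior times its likelihood at x.
Since both observations come from the same component, the likelihood for component k is f_k(x₁)·f_k(x₂).
  f_1 = [0.34074] × [0.927154] = 0.315918
  f_2 = [0.203843] × [1.28389] = 0.261711
  f_3 = [0.17067] × [1.3336] = 0.227605
  f_4 = [0.152377] × [1.35717] = 0.206802
Weight by the priors:
  w_1·f_1 = 0.16 × 0.315918 = 0.0505469
  w_2·f_2 = 0.32 × 0.261711 = 0.0837476
  w_3·f_3 = 0.38 × 0.227605 = 0.0864899
  w_4·f_4 = 0.14 × 0.206802 = 0.0289523
Marginal: 0.0505469 + 0.0837476 + 0.0864899 + 0.0289523 = 0.249737
P(Subpopulation 2 | x₁,x₂) = 0.0837476 / 0.249737 ≈ 0.335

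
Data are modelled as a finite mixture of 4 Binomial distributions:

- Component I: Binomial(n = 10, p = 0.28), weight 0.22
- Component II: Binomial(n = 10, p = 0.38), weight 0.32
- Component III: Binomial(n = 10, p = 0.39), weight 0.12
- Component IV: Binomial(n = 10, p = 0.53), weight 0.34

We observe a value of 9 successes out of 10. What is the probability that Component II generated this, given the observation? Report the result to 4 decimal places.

The responsibility of component k is π_k f_k(x) divided by Σ_j π_j f_j(x).
Evaluate each component's likelihood at the observed value:
  p_I = 7.61649e-05
  p_II = 0.00102434
  p_III = 0.00127324
  p_IV = 0.0155089
Weight by the priors:
  π_I·p_I = 0.22 × 7.61649e-05 = 1.67563e-05
  π_II·p_II = 0.32 × 0.00102434 = 0.000327789
  π_III·p_III = 0.12 × 0.00127324 = 0.000152789
  π_IV·p_IV = 0.34 × 0.0155089 = 0.00527302
Sum: 1.67563e-05 + 0.000327789 + 0.000152789 + 0.00527302 = 0.00577036
So the posterior for Component II is 0.000327789 / 0.00577036 ≈ 0.0568.

0.0568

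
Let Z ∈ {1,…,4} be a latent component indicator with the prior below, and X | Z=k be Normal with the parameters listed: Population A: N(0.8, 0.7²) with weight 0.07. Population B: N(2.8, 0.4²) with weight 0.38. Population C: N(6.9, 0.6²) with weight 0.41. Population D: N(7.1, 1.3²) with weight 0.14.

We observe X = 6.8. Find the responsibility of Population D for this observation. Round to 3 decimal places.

0.135

Posterior ∝ prior × likelihood, so P(k | x) ∝ π_k f_k(x); normalise over all components.
Normal densities:
  p_A = (1/(0.7·√(2π)))·exp(−(6.8−0.8)²/(2·0.7²)) = 0.569918·exp(-36.73469) = 6.3407e-17
  p_B = (1/(0.4·√(2π)))·exp(−(6.8−2.8)²/(2·0.4²)) = 0.997356·exp(-50.00000) = 1.92365e-22
  p_C = (1/(0.6·√(2π)))·exp(−(6.8−6.9)²/(2·0.6²)) = 0.664904·exp(-0.01389) = 0.655733
  p_D = (1/(1.3·√(2π)))·exp(−(6.8−7.1)²/(2·1.3²)) = 0.306879·exp(-0.02663) = 0.298815
Weight by the priors:
  π_A·p_A = 0.07 × 6.3407e-17 = 4.43849e-18
  π_B·p_B = 0.38 × 1.92365e-22 = 7.30987e-23
  π_C·p_C = 0.41 × 0.655733 = 0.26885
  π_D·p_D = 0.14 × 0.298815 = 0.0418341
Denominator: 4.43849e-18 + 7.30987e-23 + 0.26885 + 0.0418341 = 0.310685
Responsibility of Population D: 0.0418341 / 0.310685 ≈ 0.135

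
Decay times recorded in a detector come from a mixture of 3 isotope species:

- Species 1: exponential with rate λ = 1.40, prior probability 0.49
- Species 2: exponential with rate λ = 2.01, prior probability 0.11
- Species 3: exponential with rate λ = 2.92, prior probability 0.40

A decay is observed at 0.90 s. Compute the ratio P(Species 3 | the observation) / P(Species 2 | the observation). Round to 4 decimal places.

The posterior odds equal the prior odds times the likelihood ratio: (P(Z=i)/P(Z=j))·(f_i(x)/f_j(x)).
Exponential densities:
  f_1 = 0.397116
  f_2 = 0.329274
  f_3 = 0.21089
Posterior odds = (P(Z=3)·f_3) / (P(Z=2)·f_2) = (0.40·0.21089) / (0.11·0.329274) = 0.0843562 / 0.0362201 ≈ 2.3290

2.3290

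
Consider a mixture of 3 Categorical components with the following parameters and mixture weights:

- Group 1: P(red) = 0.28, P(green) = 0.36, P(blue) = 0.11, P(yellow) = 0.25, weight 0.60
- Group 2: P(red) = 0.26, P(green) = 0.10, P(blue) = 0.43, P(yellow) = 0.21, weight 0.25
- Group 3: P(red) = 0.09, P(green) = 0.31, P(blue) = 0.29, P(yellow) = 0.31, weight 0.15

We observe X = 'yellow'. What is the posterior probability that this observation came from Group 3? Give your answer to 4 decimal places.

P(component k | x) = π_k·f_k(x) / marginal(x), where marginal(x) = Σ_j π_j·f_j(x).
Categorical probabilities:
  L_1 = P(yellow | comp) = 0.25
  L_2 = P(yellow | comp) = 0.21
  L_3 = P(yellow | comp) = 0.31
Weight by the priors:
  π_1·L_1 = 0.60 × 0.25 = 0.15
  π_2·L_2 = 0.25 × 0.21 = 0.0525
  π_3·L_3 = 0.15 × 0.31 = 0.0465
Sum: 0.15 + 0.0525 + 0.0465 = 0.249
Responsibility of Group 3: 0.0465 / 0.249 ≈ 0.1867

0.1867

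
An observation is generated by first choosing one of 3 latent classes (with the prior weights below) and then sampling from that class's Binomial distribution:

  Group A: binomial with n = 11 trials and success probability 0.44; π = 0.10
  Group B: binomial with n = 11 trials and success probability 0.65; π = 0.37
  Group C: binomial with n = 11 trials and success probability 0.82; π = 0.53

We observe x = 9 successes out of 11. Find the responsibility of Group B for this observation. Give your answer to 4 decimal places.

0.2447

Posterior ∝ prior × likelihood, so P(k | x) ∝ π_k f_k(x); normalise over all components.
Component likelihoods at x = 9 successes out of 11:
  p_A = C(11,9)·0.44^9·0.56^2 = 55·0.000618122·0.3136 = 0.0106614
  p_B = C(11,9)·0.65^9·0.35^2 = 55·0.0207119·0.1225 = 0.139547
  p_C = C(11,9)·0.82^9·0.18^2 = 55·0.16762·0.0324 = 0.298698
Prior × likelihood for each component:
  π_A·p_A = 0.10 × 0.0106614 = 0.00106614
  π_B·p_B = 0.37 × 0.139547 = 0.0516322
  π_C·p_C = 0.53 × 0.298698 = 0.15831
Normaliser: 0.00106614 + 0.0516322 + 0.15831 = 0.211008
P(Group B | data) ≈ 0.2447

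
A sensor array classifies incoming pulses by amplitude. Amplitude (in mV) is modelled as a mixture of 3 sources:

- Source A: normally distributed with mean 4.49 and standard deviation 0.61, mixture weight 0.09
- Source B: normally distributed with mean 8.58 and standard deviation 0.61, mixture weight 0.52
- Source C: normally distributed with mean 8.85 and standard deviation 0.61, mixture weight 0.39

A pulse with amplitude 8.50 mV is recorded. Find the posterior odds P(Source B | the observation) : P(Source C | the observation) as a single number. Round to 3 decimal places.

1.558

Posterior odds = (w_i f_i(x)) / (w_j f_j(x)); the normalising sum cancels.
Evaluate each component's likelihood at the observed value:
  L_A = (1/(0.61·√(2π)))·exp(−(8.50−4.49)²/(2·0.61²)) = 0.654004·exp(-21.60723) = 2.70197e-10
  L_B = (1/(0.61·√(2π)))·exp(−(8.50−8.58)²/(2·0.61²)) = 0.654004·exp(-0.00860) = 0.648404
  L_C = (1/(0.61·√(2π)))·exp(−(8.50−8.85)²/(2·0.61²)) = 0.654004·exp(-0.16461) = 0.554744
0.33717 / 0.21635 ≈ 1.558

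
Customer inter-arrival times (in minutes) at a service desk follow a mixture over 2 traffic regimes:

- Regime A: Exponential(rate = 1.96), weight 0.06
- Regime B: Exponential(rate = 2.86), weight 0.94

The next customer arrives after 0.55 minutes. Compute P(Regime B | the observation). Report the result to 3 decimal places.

Posterior ∝ prior × likelihood, so P(k | x) ∝ π_k f_k(x); normalise over all components.
Evaluate each component's likelihood at the observed value:
  f_A = 0.66694
  f_B = 0.593227
Multiply by the mixture weights:
  π_A·f_A = 0.06 × 0.66694 = 0.0400164
  π_B·f_B = 0.94 × 0.593227 = 0.557633
Denominator: 0.0400164 + 0.557633 = 0.59765
Responsibility of Regime B: 0.557633 / 0.59765 ≈ 0.933

0.933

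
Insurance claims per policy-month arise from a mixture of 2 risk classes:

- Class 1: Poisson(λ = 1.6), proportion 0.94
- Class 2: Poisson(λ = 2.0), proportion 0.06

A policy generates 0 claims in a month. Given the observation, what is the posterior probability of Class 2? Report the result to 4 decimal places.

Apply Bayes' rule: the posterior for each component is proportional to its prior times its likelihood at x.
Poisson probabilities:
  p_1 = e^(−1.6)·1.6^0/0! = 0.201897
  p_2 = e^(−2.0)·2.0^0/0! = 0.135335
Unnormalised posteriors:
  π_1·p_1 = 0.94 × 0.201897 = 0.189783
  π_2·p_2 = 0.06 × 0.135335 = 0.00812012
Sum: 0.189783 + 0.00812012 = 0.197903
Responsibility of Class 2: 0.00812012 / 0.197903 ≈ 0.0410

0.0410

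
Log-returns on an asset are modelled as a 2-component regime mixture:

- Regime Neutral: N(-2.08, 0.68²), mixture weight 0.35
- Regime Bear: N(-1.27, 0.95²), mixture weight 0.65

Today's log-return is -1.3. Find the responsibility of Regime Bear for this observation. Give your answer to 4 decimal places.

0.7195

By Bayes' theorem, P(k | x) = π_k f_k(x) / Σ_j π_j f_j(x).
Evaluate each component's likelihood at the observed value:
  L_Neutral = (1/(0.68·√(2π)))·exp(−(-1.3−-2.08)²/(2·0.68²)) = 0.586680·exp(-0.65787) = 0.303872
  L_Bear = (1/(0.95·√(2π)))·exp(−(-1.3−-1.27)²/(2·0.95²)) = 0.419939·exp(-0.00050) = 0.41973
Unnormalised posteriors:
  π_Neutral·L_Neutral = 0.35 × 0.303872 = 0.106355
  π_Bear·L_Bear = 0.65 × 0.41973 = 0.272824
Marginal: 0.106355 + 0.272824 = 0.37918
P(Regime Bear | data) = 0.272824 / 0.37918 ≈ 0.7195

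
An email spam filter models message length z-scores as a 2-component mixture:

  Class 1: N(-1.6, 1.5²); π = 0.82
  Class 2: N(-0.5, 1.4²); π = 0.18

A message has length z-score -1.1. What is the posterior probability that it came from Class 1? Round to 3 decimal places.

Posterior ∝ prior × likelihood, so P(k | x) ∝ π_k f_k(x); normalise over all components.
Normal densities:
  f_1 = (1/(1.5·√(2π)))·exp(−(-1.1−-1.6)²/(2·1.5²)) = 0.265962·exp(-0.05556) = 0.251589
  f_2 = (1/(1.4·√(2π)))·exp(−(-1.1−-0.5)²/(2·1.4²)) = 0.284959·exp(-0.09184) = 0.259955
Unnormalised posteriors:
  π_1·f_1 = 0.82 × 0.251589 = 0.206303
  π_2·f_2 = 0.18 × 0.259955 = 0.0467919
Marginal: 0.206303 + 0.0467919 = 0.253095
P(Class 1 | -1.1) ≈ 0.815

0.815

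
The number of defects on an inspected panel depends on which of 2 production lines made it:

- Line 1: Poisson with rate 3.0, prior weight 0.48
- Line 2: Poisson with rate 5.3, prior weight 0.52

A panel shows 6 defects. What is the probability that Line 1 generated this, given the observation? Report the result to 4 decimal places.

By Bayes' theorem, P(k | x) = π_k f_k(x) / Σ_j π_j f_j(x).
Evaluate each component's likelihood at the observed value:
  p_1 = 0.0504094
  p_2 = 0.15366
Multiply by the mixture weights:
  π_1·p_1 = 0.48 × 0.0504094 = 0.0241965
  π_2·p_2 = 0.52 × 0.15366 = 0.0799034
Denominator: 0.0241965 + 0.0799034 = 0.1041
P(Line 1 | data) = 0.0241965 / 0.1041 ≈ 0.2324

0.2324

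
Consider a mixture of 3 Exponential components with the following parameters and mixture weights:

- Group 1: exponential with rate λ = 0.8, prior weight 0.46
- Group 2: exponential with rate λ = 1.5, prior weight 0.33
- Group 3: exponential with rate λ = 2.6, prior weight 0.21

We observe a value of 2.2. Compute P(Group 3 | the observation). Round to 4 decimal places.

0.0215

The responsibility of component k is P(Z=k) f_k(x) divided by Σ_j P(Z=j) f_j(x).
Exponential densities:
  f_1 = 0.8·e^(−0.8·2.2) = 0.8·e^(−1.7600) = 0.137636
  f_2 = 1.5·e^(−1.5·2.2) = 1.5·e^(−3.3000) = 0.0553248
  f_3 = 2.6·e^(−2.6·2.2) = 2.6·e^(−5.7200) = 0.00852725
Multiply by the mixture weights:
  P(Z=1)·f_1 = 0.46 × 0.137636 = 0.0633125
  P(Z=2)·f_2 = 0.33 × 0.0553248 = 0.0182572
  P(Z=3)·f_3 = 0.21 × 0.00852725 = 0.00179072
Denominator: 0.0633125 + 0.0182572 + 0.00179072 = 0.0833604
So the posterior for Group 3 is 0.00179072 / 0.0833604 ≈ 0.0215.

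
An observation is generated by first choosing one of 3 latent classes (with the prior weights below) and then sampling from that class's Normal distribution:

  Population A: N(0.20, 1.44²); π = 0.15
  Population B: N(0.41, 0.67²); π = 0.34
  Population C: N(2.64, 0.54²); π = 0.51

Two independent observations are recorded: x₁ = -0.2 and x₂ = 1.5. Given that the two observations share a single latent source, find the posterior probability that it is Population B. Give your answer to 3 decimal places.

P(component k | x) = π_k·f_k(x) / marginal(x), where marginal(x) = Σ_j π_j·f_j(x).
Since both observations come from the same component, the likelihood for component k is f_k(x₁)·f_k(x₂).
  f_A = [0.266558] × [0.184319] = 0.0491319
  f_B = [0.393404] × [0.158531] = 0.0623666
  f_C = [7.28225e-07] × [0.0795677] = 5.79431e-08
Weight by the priors:
  π_A·f_A = 0.15 × 0.0491319 = 0.00736978
  π_B·f_B = 0.34 × 0.0623666 = 0.0212046
  π_C·f_C = 0.51 × 5.79431e-08 = 2.9551e-08
Normaliser: 0.00736978 + 0.0212046 + 2.9551e-08 = 0.0285745
P(Population B | x₁,x₂) ≈ 0.742

0.742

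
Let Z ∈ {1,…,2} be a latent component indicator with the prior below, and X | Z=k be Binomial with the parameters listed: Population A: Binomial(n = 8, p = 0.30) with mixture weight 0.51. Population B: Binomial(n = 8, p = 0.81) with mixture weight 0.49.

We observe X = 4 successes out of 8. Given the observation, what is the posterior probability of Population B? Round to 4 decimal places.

P(component k | x) = π_k·f_k(x) / marginal(x), where marginal(x) = Σ_j π_j·f_j(x).
Component likelihoods at x = 4 successes out of 8:
  p_A = C(8,4)·0.30^4·0.70^4 = 70·0.0081·0.2401 = 0.136137
  p_B = C(8,4)·0.81^4·0.19^4 = 70·0.430467·0.00130321 = 0.0392692
Multiply by the mixture weights:
  π_A·p_A = 0.51 × 0.136137 = 0.0694297
  π_B·p_B = 0.49 × 0.0392692 = 0.0192419
Denominator: 0.0694297 + 0.0192419 = 0.0886716
Responsibility of Population B: 0.0192419 / 0.0886716 ≈ 0.2170

0.2170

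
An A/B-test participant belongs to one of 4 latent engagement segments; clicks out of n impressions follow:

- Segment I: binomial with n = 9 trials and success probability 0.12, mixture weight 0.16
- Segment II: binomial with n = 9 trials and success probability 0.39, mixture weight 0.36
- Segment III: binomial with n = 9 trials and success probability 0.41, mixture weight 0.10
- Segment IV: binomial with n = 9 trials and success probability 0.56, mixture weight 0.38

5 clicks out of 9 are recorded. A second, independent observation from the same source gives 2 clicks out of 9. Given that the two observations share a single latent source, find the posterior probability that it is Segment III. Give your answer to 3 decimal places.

The responsibility of component k is P(Z=k) f_k(x) divided by Σ_j P(Z=j) f_j(x).
Since both observations come from the same component, the likelihood for component k is f_k(x₁)·f_k(x₂).
  L_I = [0.00188021] × [0.211857] = 0.000398337
  L_II = [0.157403] × [0.172084] = 0.0270865
  L_III = [0.176888] × [0.150603] = 0.0266399
  L_IV = [0.260089] × [0.0360452] = 0.00937494
Multiply by the mixture weights:
  P(Z=I)·L_I = 0.16 × 0.000398337 = 6.3734e-05
  P(Z=II)·L_II = 0.36 × 0.0270865 = 0.00975115
  P(Z=III)·L_III = 0.10 × 0.0266399 = 0.00266399
  P(Z=IV)·L_IV = 0.38 × 0.00937494 = 0.00356248
Denominator: 6.3734e-05 + 0.00975115 + 0.00266399 + 0.00356248 = 0.0160414
P(Segment III | data) = 0.00266399 / 0.0160414 ≈ 0.166

0.166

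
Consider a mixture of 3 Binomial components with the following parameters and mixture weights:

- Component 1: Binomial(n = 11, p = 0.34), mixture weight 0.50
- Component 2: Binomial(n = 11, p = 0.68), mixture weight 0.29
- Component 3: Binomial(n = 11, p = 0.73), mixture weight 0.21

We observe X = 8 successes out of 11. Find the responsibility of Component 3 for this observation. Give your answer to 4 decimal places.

0.4201

The responsibility of component k is w_k f_k(x) divided by Σ_j w_j f_j(x).
Binomial probabilities:
  p_1 = 0.00847124
  p_2 = 0.247175
  p_3 = 0.261914
Weight by the priors:
  w_1·p_1 = 0.50 × 0.00847124 = 0.00423562
  w_2·p_2 = 0.29 × 0.247175 = 0.0716809
  w_3·p_3 = 0.21 × 0.261914 = 0.0550019
Sum: 0.00423562 + 0.0716809 + 0.0550019 = 0.130918
P(Component 3 | x) ≈ 0.4201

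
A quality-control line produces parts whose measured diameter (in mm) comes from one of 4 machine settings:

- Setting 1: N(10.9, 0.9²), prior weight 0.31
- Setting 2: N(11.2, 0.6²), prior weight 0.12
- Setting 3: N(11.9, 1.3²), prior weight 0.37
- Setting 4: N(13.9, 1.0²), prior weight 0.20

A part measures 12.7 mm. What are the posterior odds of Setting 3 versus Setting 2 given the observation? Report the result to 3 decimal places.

The posterior odds equal the prior odds times the likelihood ratio: (w_i/w_j)·(f_i(x)/f_j(x)).
Normal densities:
  f_1 = 0.05999
  f_2 = 0.0292138
  f_3 = 0.253941
  f_4 = 0.194186
Posterior odds = (w_3·f_3) / (w_2·f_2) = (0.37·0.253941) / (0.12·0.0292138) = 0.0939583 / 0.00350566 ≈ 26.802

26.802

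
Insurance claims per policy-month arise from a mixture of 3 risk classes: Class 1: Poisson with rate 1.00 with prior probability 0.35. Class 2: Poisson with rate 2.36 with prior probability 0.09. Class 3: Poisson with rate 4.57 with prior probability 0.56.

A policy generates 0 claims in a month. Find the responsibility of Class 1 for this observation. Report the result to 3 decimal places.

By Bayes' theorem, P(k | x) = π_k f_k(x) / Σ_j π_j f_j(x).
Evaluate each component's likelihood at the observed value:
  f_1 = e^(−1.00)·1.00^0/0! = 0.367879
  f_2 = e^(−2.36)·2.36^0/0! = 0.0944202
  f_3 = e^(−4.57)·4.57^0/0! = 0.010358
Multiply by the mixture weights:
  π_1·f_1 = 0.35 × 0.367879 = 0.128758
  π_2·f_2 = 0.09 × 0.0944202 = 0.00849782
  π_3·f_3 = 0.56 × 0.010358 = 0.00580046
Sum: 0.128758 + 0.00849782 + 0.00580046 = 0.143056
P(Class 1 | 0 claims) ≈ 0.900

0.900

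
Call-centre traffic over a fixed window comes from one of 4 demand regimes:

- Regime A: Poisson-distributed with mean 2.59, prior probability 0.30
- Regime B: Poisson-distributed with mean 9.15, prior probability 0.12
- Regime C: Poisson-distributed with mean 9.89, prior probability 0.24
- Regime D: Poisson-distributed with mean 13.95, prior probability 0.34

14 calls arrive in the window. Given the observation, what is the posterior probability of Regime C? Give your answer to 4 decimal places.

By Bayes' theorem, P(k | x) = w_k f_k(x) / Σ_j w_j f_j(x).
Evaluate each component's likelihood at the observed value:
  f_A = 5.25976e-07
  f_B = 0.0351312
  f_C = 0.0497929
  f_D = 0.10598
Unnormalised posteriors:
  w_A·f_A = 0.30 × 5.25976e-07 = 1.57793e-07
  w_B·f_B = 0.12 × 0.0351312 = 0.00421574
  w_C·f_C = 0.24 × 0.0497929 = 0.0119503
  w_D·f_D = 0.34 × 0.10598 = 0.0360331
Normaliser: 1.57793e-07 + 0.00421574 + 0.0119503 + 0.0360331 = 0.0521993
P(Regime C | data) = 0.0119503 / 0.0521993 ≈ 0.2289

0.2289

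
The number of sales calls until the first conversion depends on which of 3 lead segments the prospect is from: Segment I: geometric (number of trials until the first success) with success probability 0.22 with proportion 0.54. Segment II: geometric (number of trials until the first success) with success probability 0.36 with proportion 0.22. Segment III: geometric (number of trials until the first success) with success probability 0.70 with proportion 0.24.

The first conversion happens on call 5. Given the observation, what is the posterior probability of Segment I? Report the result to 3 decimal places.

Posterior ∝ prior × likelihood, so P(k | x) ∝ w_k f_k(x); normalise over all components.
Evaluate each component's likelihood at the observed value:
  p_I = 0.22·(1−0.22)^4 = 0.22·0.370151 = 0.0814331
  p_II = 0.36·(1−0.36)^4 = 0.36·0.167772 = 0.060398
  p_III = 0.70·(1−0.70)^4 = 0.70·0.0081 = 0.00567
Multiply by the mixture weights:
  w_I·p_I = 0.54 × 0.0814331 = 0.0439739
  w_II·p_II = 0.22 × 0.060398 = 0.0132876
  w_III·p_III = 0.24 × 0.00567 = 0.0013608
Marginal: 0.0439739 + 0.0132876 + 0.0013608 = 0.0586222
So the posterior for Segment I is 0.0439739 / 0.0586222 ≈ 0.750.

0.750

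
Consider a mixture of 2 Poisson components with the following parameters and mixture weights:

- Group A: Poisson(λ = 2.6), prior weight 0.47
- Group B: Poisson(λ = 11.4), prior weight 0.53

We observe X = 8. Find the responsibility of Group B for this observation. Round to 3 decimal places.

0.959

Posterior ∝ prior × likelihood, so P(k | x) ∝ w_k f_k(x); normalise over all components.
Poisson probabilities:
  f_A = e^(−2.6)·2.6^8/8! = 0.00384681
  f_B = e^(−11.4)·11.4^8/8! = 0.0792066
Weight by the priors:
  w_A·f_A = 0.47 × 0.00384681 = 0.001808
  w_B·f_B = 0.53 × 0.0792066 = 0.0419795
Sum: 0.001808 + 0.0419795 = 0.0437875
Responsibility of Group B: 0.0419795 / 0.0437875 ≈ 0.959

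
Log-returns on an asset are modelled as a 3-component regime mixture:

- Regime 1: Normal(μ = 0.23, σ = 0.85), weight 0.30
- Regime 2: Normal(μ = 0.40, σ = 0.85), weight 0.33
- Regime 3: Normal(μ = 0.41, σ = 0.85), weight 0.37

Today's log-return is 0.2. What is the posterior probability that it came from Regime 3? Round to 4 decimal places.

0.3663

P(component k | x) = π_k·f_k(x) / marginal(x), where marginal(x) = Σ_j π_j·f_j(x).
Evaluate each component's likelihood at the observed value:
  p_1 = 0.469052
  p_2 = 0.45653
  p_3 = 0.455236
Weight by the priors:
  π_1·p_1 = 0.30 × 0.469052 = 0.140715
  π_2·p_2 = 0.33 × 0.45653 = 0.150655
  π_3·p_3 = 0.37 × 0.455236 = 0.168437
Sum: 0.140715 + 0.150655 + 0.168437 = 0.459808
P(Regime 3 | 0.2) = 0.168437 / 0.459808 ≈ 0.3663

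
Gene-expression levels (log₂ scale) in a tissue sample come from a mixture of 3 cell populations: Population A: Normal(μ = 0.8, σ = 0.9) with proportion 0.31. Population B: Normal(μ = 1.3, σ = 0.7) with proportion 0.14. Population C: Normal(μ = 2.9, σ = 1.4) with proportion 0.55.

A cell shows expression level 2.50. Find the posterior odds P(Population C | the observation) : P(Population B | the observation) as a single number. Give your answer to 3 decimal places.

Only the two components matter; the odds are (P(Z=i) f_i(x)) / (P(Z=j) f_j(x)).
Component likelihoods at x = 2.50:
  p_A = 0.0744574
  p_B = 0.131119
  p_C = 0.273562
Odds = (0.55/0.14) × (0.273562/0.131119) = 3.92857 × 2.08637 ≈ 8.196

8.196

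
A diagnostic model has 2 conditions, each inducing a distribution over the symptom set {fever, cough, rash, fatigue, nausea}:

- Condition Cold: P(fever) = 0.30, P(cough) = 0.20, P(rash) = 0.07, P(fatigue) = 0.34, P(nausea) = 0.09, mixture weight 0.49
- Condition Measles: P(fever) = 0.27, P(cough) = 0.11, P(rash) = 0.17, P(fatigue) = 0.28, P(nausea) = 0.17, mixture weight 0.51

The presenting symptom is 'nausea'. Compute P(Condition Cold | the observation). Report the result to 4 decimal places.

0.3372

Apply Bayes' rule: the posterior for each component is proportional to its prior times its likelihood at x.
Evaluate each component's likelihood at the observed value:
  L_Cold = 0.09
  L_Measles = 0.17
Multiply by the mixture weights:
  w_Cold·L_Cold = 0.49 × 0.09 = 0.0441
  w_Measles·L_Measles = 0.51 × 0.17 = 0.0867
Marginal: 0.0441 + 0.0867 = 0.1308
P(Condition Cold | the observation) = 0.0441 / 0.1308 ≈ 0.3372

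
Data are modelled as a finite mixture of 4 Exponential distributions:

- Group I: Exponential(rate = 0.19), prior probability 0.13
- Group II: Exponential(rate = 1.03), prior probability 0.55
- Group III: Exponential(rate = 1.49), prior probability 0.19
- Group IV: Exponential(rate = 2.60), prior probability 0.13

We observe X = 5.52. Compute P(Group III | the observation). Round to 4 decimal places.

0.0071

Posterior ∝ prior × likelihood, so P(k | x) ∝ P(Z=k) f_k(x); normalise over all components.
Exponential densities:
  L_I = 0.19·e^(−0.19·5.52) = 0.19·e^(−1.0488) = 0.066568
  L_II = 1.03·e^(−1.03·5.52) = 1.03·e^(−5.6856) = 0.00349633
  L_III = 1.49·e^(−1.49·5.52) = 1.49·e^(−8.2248) = 0.00039921
  L_IV = 2.60·e^(−2.60·5.52) = 2.60·e^(−14.3520) = 1.52047e-06
Weight by the priors:
  P(Z=I)·L_I = 0.13 × 0.066568 = 0.00865384
  P(Z=II)·L_II = 0.55 × 0.00349633 = 0.00192298
  P(Z=III)·L_III = 0.19 × 0.00039921 = 7.58498e-05
  P(Z=IV)·L_IV = 0.13 × 1.52047e-06 = 1.97662e-07
Evidence: 0.00865384 + 0.00192298 + 7.58498e-05 + 1.97662e-07 = 0.0106529
P(Group III | x) = 7.58498e-05 / 0.0106529 ≈ 0.0071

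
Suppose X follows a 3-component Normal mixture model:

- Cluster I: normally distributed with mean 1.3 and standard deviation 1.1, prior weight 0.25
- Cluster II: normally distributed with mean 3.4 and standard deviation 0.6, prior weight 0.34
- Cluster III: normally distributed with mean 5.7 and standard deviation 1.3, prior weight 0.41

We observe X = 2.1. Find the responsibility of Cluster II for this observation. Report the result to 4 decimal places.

Apply Bayes' rule: the posterior for each component is proportional to its prior times its likelihood at x.
Evaluate each component's likelihood at the observed value:
  L_I = (1/(1.1·√(2π)))·exp(−(2.1−1.3)²/(2·1.1²)) = 0.362675·exp(-0.26446) = 0.278396
  L_II = (1/(0.6·√(2π)))·exp(−(2.1−3.4)²/(2·0.6²)) = 0.664904·exp(-2.34722) = 0.0635877
  L_III = (1/(1.3·√(2π)))·exp(−(2.1−5.7)²/(2·1.3²)) = 0.306879·exp(-3.83432) = 0.0066335
Weight by the priors:
  P(Z=I)·L_I = 0.25 × 0.278396 = 0.0695989
  P(Z=II)·L_II = 0.34 × 0.0635877 = 0.0216198
  P(Z=III)·L_III = 0.41 × 0.0066335 = 0.00271974
Marginal: 0.0695989 + 0.0216198 + 0.00271974 = 0.0939385
Responsibility of Cluster II: 0.0216198 / 0.0939385 ≈ 0.2301

0.2301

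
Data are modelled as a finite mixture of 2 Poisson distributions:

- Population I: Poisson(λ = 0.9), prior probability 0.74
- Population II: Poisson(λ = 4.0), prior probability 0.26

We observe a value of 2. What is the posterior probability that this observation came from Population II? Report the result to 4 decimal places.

Posterior ∝ prior × likelihood, so P(k | x) ∝ w_k f_k(x); normalise over all components.
Poisson probabilities:
  f_I = 0.164661
  f_II = 0.146525
Unnormalised posteriors:
  w_I·f_I = 0.74 × 0.164661 = 0.121849
  w_II·f_II = 0.26 × 0.146525 = 0.0380965
Normaliser: 0.121849 + 0.0380965 = 0.159945
Responsibility of Population II: 0.0380965 / 0.159945 ≈ 0.2382

0.2382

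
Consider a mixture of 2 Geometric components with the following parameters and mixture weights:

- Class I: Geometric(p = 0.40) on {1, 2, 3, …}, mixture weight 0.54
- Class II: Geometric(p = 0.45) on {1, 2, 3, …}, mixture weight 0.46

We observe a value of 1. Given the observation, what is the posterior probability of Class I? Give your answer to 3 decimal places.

0.511

By Bayes' theorem, P(k | x) = w_k f_k(x) / Σ_j w_j f_j(x).
Evaluate each component's likelihood at the observed value:
  f_I = 0.40·(1−0.40)^0 = 0.40·1 = 0.4
  f_II = 0.45·(1−0.45)^0 = 0.45·1 = 0.45
Prior × likelihood for each component:
  w_I·f_I = 0.54 × 0.4 = 0.216
  w_II·f_II = 0.46 × 0.45 = 0.207
Sum: 0.216 + 0.207 = 0.423
Responsibility of Class I: 0.216 / 0.423 ≈ 0.511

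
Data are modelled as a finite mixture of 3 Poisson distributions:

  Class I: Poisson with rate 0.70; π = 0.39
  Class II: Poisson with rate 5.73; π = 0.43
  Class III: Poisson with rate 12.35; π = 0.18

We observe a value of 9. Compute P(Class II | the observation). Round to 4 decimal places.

0.6409

By Bayes' theorem, P(k | x) = w_k f_k(x) / Σ_j w_j f_j(x).
Component likelihoods at x = 9:
  L_I = 5.52221e-08
  L_II = 0.0595828
  L_III = 0.0797449
Weight by the priors:
  w_I·L_I = 0.39 × 5.52221e-08 = 2.15366e-08
  w_II·L_II = 0.43 × 0.0595828 = 0.0256206
  w_III·L_III = 0.18 × 0.0797449 = 0.0143541
Normaliser: 2.15366e-08 + 0.0256206 + 0.0143541 = 0.0399747
So the posterior for Class II is 0.0256206 / 0.0399747 ≈ 0.6409.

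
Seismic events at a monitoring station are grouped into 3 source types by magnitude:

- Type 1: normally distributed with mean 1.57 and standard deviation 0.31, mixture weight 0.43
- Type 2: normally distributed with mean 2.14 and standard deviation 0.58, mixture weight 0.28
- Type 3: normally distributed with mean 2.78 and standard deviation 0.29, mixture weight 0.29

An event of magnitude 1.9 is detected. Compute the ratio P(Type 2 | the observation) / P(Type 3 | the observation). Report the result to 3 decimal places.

44.265

The posterior odds equal the prior odds times the likelihood ratio: (P(Z=i)/P(Z=j))·(f_i(x)/f_j(x)).
Evaluate each component's likelihood at the observed value:
  L_1 = 0.730261
  L_2 = 0.631395
  L_3 = 0.0137721
Posterior odds = (P(Z=2)·L_2) / (P(Z=3)·L_3) = (0.28·0.631395) / (0.29·0.0137721) = 0.176791 / 0.00399392 ≈ 44.265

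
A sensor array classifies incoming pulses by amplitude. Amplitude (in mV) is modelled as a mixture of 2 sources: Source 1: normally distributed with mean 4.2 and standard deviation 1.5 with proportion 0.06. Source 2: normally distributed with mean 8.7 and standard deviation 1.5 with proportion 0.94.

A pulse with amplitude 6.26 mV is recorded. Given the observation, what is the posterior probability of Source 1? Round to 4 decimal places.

0.0854

P(component k | x) = P(Z=k)·f_k(x) / marginal(x), where marginal(x) = Σ_j P(Z=j)·f_j(x).
Component likelihoods at x = 6.26 mV:
  p_1 = (1/(1.5·√(2π)))·exp(−(6.26−4.2)²/(2·1.5²)) = 0.265962·exp(-0.94302) = 0.103578
  p_2 = (1/(1.5·√(2π)))·exp(−(6.26−8.7)²/(2·1.5²)) = 0.265962·exp(-1.32302) = 0.0708333
Prior × likelihood for each component:
  P(Z=1)·p_1 = 0.06 × 0.103578 = 0.00621471
  P(Z=2)·p_2 = 0.94 × 0.0708333 = 0.0665833
Sum: 0.00621471 + 0.0665833 = 0.072798
P(Source 1 | x) = 0.00621471 / 0.072798 ≈ 0.0854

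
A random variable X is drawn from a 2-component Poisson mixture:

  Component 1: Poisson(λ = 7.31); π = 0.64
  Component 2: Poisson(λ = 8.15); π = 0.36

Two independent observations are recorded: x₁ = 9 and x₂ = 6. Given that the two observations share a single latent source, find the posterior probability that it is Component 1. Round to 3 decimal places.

P(component k | x) = π_k·f_k(x) / marginal(x), where marginal(x) = Σ_j π_j·f_j(x).
Since both observations come from the same component, the likelihood for component k is f_k(x₁)·f_k(x₂).
  p_1 = [0.10985] × [0.141736] = 0.0155697
  p_2 = [0.126228] × [0.11752] = 0.0148344
Weight by the priors:
  π_1·p_1 = 0.64 × 0.0155697 = 0.0099646
  π_2·p_2 = 0.36 × 0.0148344 = 0.00534037
Marginal: 0.0099646 + 0.00534037 = 0.015305
P(Component 1 | x₁,x₂) = 0.0099646 / 0.015305 ≈ 0.651

0.651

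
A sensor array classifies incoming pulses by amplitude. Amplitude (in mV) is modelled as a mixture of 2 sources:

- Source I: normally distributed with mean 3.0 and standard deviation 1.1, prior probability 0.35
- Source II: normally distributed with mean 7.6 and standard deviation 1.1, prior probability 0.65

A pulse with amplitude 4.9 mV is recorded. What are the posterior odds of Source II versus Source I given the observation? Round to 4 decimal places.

Posterior odds = (π_i f_i(x)) / (π_j f_j(x)); the normalising sum cancels.
Normal densities:
  p_I = 0.0815952
  p_II = 0.0178341
0.0115921 / 0.0285583 ≈ 0.4059

0.4059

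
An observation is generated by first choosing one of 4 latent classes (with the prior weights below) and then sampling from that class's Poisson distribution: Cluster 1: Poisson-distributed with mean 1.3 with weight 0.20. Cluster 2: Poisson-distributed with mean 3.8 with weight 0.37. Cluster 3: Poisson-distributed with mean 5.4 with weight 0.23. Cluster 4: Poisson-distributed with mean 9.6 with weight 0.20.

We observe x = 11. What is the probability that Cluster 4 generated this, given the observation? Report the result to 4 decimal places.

Apply Bayes' rule: the posterior for each component is proportional to its prior times its likelihood at x.
Evaluate each component's likelihood at the observed value:
  f_1 = e^(−1.3)·1.3^11/11! = 1.2236e-07
  f_2 = e^(−3.8)·3.8^11/11! = 0.00133704
  f_3 = e^(−5.4)·5.4^11/11! = 0.0128821
  f_4 = e^(−9.6)·9.6^11/11! = 0.108293
Prior × likelihood for each component:
  w_1·f_1 = 0.20 × 1.2236e-07 = 2.44719e-08
  w_2·f_2 = 0.37 × 0.00133704 = 0.000494705
  w_3·f_3 = 0.23 × 0.0128821 = 0.00296287
  w_4·f_4 = 0.20 × 0.108293 = 0.0216586
Marginal: 2.44719e-08 + 0.000494705 + 0.00296287 + 0.0216586 = 0.0251162
So the posterior for Cluster 4 is 0.0216586 / 0.0251162 ≈ 0.8623.

0.8623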